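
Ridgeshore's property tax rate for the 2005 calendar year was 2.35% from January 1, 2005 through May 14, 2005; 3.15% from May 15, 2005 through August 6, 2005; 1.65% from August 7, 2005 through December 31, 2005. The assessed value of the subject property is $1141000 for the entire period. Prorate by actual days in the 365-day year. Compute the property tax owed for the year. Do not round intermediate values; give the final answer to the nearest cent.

$25697.51

January 1 – May 14, 2005: 134 days at 2.35% → $1141000 × 2.35% × 134/365 = $9843.8603
May 15 – August 6, 2005: 84 days at 3.15% → $1141000 × 3.15% × 84/365 = $8271.4685
August 7 – December 31, 2005: 147 days at 1.65% → $1141000 × 1.65% × 147/365 = $7582.1795
Total = $25697.5082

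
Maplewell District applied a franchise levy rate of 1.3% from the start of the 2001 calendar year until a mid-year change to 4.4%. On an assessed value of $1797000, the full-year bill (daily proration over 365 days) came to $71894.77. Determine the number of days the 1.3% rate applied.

Let d = days at the first rate; then 365 − d days at the second rate.
$1797000 × [1.3%·d + 4.4%·(365−d)] / 365 = $71894.77
Solving gives d = 47, so the new rate took effect on 17 February 2001.

47 days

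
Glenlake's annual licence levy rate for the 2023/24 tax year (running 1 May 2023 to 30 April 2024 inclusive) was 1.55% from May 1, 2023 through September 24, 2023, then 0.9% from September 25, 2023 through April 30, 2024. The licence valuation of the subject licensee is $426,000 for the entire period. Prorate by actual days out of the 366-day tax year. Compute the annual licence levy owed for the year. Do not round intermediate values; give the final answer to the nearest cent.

$4,946.14

May 1 – September 24, 2023: 147 days at 1.55% → $426,000 × 1.55% × 147/366 = $2,652.0246
September 25, 2023 – April 30, 2024: 219 days at 0.9% → $426,000 × 0.9% × 219/366 = $2,294.1148
Total = $4,946.1393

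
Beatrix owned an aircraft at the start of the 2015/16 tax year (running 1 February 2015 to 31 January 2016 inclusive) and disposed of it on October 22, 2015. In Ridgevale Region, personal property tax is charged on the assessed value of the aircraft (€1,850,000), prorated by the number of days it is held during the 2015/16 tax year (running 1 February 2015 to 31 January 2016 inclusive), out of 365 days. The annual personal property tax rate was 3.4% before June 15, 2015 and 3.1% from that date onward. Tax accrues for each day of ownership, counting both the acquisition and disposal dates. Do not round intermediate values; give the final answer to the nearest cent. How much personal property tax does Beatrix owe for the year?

€43,518.08

February 1 – June 14, 2015: 134 days at 3.4% → €1,850,000 × 3.4% × 134/365 = €23,092.0548
June 15 – October 22, 2015: 130 days at 3.1% → €1,850,000 × 3.1% × 130/365 = €20,426.0274
Total = €43,518.0822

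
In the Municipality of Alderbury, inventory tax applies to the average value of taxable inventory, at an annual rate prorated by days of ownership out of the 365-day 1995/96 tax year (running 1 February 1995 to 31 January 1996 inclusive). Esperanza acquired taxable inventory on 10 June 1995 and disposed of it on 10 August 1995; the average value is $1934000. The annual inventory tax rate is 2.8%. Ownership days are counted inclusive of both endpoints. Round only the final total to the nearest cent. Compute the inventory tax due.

Days held (10 June – 10 August 1995): 62 out of 365
Tax = $1934000 × 2.8% × 62/365 = $9198.4219

$9198.42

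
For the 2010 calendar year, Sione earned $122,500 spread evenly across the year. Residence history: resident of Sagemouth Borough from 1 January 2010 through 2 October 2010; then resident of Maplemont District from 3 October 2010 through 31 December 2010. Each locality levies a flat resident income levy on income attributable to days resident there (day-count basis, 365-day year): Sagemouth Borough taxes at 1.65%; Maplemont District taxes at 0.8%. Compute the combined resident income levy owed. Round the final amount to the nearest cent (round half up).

Sagemouth Borough, 1 January – 2 October 2010: 275 days → $122,500 × 1.65% × 275/365 = $1,522.8596
Maplemont District, 3 October – 31 December 2010: 90 days → $122,500 × 0.8% × 90/365 = $241.6438
Total = $1,764.5034

$1,764.50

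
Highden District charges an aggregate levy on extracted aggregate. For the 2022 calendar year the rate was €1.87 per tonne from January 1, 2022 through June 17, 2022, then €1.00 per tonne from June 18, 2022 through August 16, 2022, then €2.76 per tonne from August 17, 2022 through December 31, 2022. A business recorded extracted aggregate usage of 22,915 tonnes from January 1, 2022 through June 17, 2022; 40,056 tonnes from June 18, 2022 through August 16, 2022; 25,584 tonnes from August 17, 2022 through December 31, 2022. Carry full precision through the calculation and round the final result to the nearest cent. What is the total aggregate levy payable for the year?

January 1 – June 17, 2022: 22,915 tonnes at €1.87/tonne → €42,851.05
June 18 – August 16, 2022: 40,056 tonnes at €1.00/tonne → €40,056.00
August 17 – December 31, 2022: 25,584 tonnes at €2.76/tonne → €70,611.84

€153,518.89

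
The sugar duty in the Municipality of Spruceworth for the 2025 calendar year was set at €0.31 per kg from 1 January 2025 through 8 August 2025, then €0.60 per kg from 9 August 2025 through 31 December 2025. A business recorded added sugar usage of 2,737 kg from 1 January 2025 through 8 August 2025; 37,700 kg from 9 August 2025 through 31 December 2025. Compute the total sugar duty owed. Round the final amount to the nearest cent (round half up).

€23468.47

1 January – 8 August 2025: 2,737 kg at €0.31/kg → €848.47
9 August – 31 December 2025: 37,700 kg at €0.60/kg → €22620.00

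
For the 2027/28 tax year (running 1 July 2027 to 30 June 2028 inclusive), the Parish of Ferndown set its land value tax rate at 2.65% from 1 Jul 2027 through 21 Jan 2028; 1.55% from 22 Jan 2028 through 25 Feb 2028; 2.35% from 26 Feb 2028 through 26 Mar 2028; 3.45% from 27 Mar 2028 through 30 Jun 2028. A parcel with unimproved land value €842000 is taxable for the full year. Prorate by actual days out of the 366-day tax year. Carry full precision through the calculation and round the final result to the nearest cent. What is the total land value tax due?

1 Jul 2027 – 21 Jan 2028: 205 days at 2.65% → €842000 × 2.65% × 205/366 = €12497.7186
22 Jan – 25 Feb 2028: 35 days at 1.55% → €842000 × 1.55% × 35/366 = €1248.0464
26 Feb – 26 Mar 2028: 30 days at 2.35% → €842000 × 2.35% × 30/366 = €1621.8852
27 Mar – 30 Jun 2028: 96 days at 3.45% → €842000 × 3.45% × 96/366 = €7619.4098
Total = €22987.0601

€22987.06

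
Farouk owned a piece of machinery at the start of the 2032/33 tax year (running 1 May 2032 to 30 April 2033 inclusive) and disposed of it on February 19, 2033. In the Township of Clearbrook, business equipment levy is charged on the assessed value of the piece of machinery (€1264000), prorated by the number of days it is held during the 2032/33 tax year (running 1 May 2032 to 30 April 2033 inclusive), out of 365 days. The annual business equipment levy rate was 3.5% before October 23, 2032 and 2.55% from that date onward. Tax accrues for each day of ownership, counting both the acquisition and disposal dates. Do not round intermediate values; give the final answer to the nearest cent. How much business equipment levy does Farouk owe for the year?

€31807.78

May 1 – October 22, 2032: 175 days at 3.5% → €1264000 × 3.5% × 175/365 = €21210.9589
October 23, 2032 – February 19, 2033: 120 days at 2.55% → €1264000 × 2.55% × 120/365 = €10596.8219
Total = €31807.7808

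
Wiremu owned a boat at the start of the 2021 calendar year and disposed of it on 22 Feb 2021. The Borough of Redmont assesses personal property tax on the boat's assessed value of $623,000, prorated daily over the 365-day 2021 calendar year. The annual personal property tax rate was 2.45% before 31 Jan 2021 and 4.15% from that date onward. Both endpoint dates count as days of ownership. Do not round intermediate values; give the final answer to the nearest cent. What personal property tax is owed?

1 Jan – 30 Jan 2021: 30 days at 2.45% → $623,000 × 2.45% × 30/365 = $1,254.5342
31 Jan – 22 Feb 2021: 23 days at 4.15% → $623,000 × 4.15% × 23/365 = $1,629.1877
Total = $2,883.7219

$2,883.72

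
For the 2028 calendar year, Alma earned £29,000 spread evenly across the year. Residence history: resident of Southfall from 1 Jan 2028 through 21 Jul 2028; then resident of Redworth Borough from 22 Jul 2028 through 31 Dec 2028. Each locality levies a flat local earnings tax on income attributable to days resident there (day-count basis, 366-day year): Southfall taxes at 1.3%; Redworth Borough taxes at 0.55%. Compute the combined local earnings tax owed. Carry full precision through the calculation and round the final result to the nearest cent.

Southfall, 1 Jan – 21 Jul 2028: 203 days → £29,000 × 1.3% × 203/366 = £209.1011
Redworth Borough, 22 Jul – 31 Dec 2028: 163 days → £29,000 × 0.55% × 163/366 = £71.0342
Total = £280.1352

£280.14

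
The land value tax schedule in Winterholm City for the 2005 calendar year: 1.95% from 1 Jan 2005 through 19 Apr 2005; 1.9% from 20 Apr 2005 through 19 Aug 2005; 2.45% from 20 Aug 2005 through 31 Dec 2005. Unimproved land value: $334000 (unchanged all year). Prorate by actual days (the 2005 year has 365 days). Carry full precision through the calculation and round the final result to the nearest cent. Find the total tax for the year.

1 Jan – 19 Apr 2005: 109 days at 1.95% → $334000 × 1.95% × 109/365 = $1944.9781
20 Apr – 19 Aug 2005: 122 days at 1.9% → $334000 × 1.9% × 122/365 = $2121.1288
20 Aug – 31 Dec 2005: 134 days at 2.45% → $334000 × 2.45% × 134/365 = $3004.1699
Total = $7070.2767

$7070.28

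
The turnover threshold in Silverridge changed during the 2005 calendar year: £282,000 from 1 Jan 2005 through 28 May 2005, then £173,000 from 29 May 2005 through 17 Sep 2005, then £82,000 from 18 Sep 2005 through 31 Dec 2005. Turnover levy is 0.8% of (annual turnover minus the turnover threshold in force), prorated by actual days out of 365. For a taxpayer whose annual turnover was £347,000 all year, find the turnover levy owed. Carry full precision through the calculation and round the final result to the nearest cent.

1 Jan – 28 May 2005: 148 days, exemption £282,000 → (£347,000 − £282,000) × 0.8% × 148/365 = £210.8493
29 May – 17 Sep 2005: 112 days, exemption £173,000 → (£347,000 − £173,000) × 0.8% × 112/365 = £427.1342
18 Sep – 31 Dec 2005: 105 days, exemption £82,000 → (£347,000 − £82,000) × 0.8% × 105/365 = £609.8630
Total = £1,247.8466

£1,247.85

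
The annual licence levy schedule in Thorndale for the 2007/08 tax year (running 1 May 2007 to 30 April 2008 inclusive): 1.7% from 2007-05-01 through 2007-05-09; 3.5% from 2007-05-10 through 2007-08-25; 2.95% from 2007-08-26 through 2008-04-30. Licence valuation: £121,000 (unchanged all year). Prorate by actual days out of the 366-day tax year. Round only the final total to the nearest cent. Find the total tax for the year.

£3,728.68

2007-05-01 to 2007-05-09: 9 days at 1.7% → £121,000 × 1.7% × 9/366 = £50.5820
2007-05-10 to 2007-08-25: 108 days at 3.5% → £121,000 × 3.5% × 108/366 = £1,249.6721
2007-08-26 to 2008-04-30: 249 days at 2.95% → £121,000 × 2.95% × 249/366 = £2,428.4303
Total = £3,728.6844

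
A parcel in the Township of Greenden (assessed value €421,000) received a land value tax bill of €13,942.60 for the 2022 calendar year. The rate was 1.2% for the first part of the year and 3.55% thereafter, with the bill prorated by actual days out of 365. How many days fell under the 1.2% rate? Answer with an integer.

37 days

Let d = days at the first rate; then 365 − d days at the second rate.
€421,000 × [1.2%·d + 3.55%·(365−d)] / 365 = €13,942.60
Solving gives d = 37, so the new rate took effect on 7 Feb 2022.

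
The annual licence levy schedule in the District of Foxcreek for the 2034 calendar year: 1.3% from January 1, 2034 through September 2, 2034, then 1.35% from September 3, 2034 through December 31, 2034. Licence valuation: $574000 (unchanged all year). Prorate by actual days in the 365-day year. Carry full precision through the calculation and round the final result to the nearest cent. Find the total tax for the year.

January 1 – September 2, 2034: 245 days at 1.3% → $574000 × 1.3% × 245/365 = $5008.7397
September 3 – December 31, 2034: 120 days at 1.35% → $574000 × 1.35% × 120/365 = $2547.6164
Total = $7556.3562

$7556.36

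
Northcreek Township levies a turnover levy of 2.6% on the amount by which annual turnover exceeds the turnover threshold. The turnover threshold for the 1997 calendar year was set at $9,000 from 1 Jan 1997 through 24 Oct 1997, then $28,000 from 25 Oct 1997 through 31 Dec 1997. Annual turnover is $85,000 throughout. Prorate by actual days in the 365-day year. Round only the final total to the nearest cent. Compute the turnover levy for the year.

1 Jan – 24 Oct 1997: 297 days, exemption $9,000 → ($85,000 − $9,000) × 2.6% × 297/365 = $1,607.8685
25 Oct – 31 Dec 1997: 68 days, exemption $28,000 → ($85,000 − $28,000) × 2.6% × 68/365 = $276.0986
Total = $1,883.9671

$1,883.97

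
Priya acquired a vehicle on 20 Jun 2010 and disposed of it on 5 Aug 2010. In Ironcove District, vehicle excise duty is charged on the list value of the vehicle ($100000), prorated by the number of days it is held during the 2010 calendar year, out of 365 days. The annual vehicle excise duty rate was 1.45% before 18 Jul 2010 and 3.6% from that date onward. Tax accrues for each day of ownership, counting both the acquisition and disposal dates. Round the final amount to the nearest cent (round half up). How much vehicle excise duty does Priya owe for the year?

$298.63

20 Jun – 17 Jul 2010: 28 days at 1.45% → $100000 × 1.45% × 28/365 = $111.2329
18 Jul – 5 Aug 2010: 19 days at 3.6% → $100000 × 3.6% × 19/365 = $187.3973
Total = $298.6301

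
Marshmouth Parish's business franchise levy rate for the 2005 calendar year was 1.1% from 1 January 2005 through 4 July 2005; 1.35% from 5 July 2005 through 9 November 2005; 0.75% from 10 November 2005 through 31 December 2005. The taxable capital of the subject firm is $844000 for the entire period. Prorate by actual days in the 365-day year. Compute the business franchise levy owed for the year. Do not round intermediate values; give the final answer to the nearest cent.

1 January – 4 July 2005: 185 days at 1.1% → $844000 × 1.1% × 185/365 = $4705.5890
5 July – 9 November 2005: 128 days at 1.35% → $844000 × 1.35% × 128/365 = $3995.7041
10 November – 31 December 2005: 52 days at 0.75% → $844000 × 0.75% × 52/365 = $901.8082
Total = $9603.1014

$9603.10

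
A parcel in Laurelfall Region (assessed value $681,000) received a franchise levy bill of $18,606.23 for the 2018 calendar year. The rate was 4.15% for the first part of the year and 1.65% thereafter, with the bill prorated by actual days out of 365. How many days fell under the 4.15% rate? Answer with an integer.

Let d = days at the first rate; then 365 − d days at the second rate.
$681,000 × [4.15%·d + 1.65%·(365−d)] / 365 = $18,606.23
Solving gives d = 158, so the new rate took effect on 8 Jun 2018.

158 days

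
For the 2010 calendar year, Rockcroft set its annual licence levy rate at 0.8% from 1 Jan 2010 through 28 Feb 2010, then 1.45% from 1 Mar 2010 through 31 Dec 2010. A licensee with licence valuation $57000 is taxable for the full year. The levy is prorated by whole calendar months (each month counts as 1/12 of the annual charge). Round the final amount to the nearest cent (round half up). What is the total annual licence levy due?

$764.75

1 Jan – 28 Feb 2010: 2 months at 0.8% → $57000 × 0.8% × 2/12 = $76.0000
1 Mar – 31 Dec 2010: 10 months at 1.45% → $57000 × 1.45% × 10/12 = $688.7500
Total = $764.7500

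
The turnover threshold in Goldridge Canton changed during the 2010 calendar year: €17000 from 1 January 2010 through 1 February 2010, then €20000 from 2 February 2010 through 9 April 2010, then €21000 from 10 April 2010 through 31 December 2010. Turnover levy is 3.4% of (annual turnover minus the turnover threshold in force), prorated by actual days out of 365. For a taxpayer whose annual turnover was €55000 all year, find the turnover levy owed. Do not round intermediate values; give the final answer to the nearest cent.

1 January – 1 February 2010: 32 days, exemption €17000 → (€55000 − €17000) × 3.4% × 32/365 = €113.2712
2 February – 9 April 2010: 67 days, exemption €20000 → (€55000 − €20000) × 3.4% × 67/365 = €218.4384
10 April – 31 December 2010: 266 days, exemption €21000 → (€55000 − €21000) × 3.4% × 266/365 = €842.4548
Total = €1174.1644

€1174.16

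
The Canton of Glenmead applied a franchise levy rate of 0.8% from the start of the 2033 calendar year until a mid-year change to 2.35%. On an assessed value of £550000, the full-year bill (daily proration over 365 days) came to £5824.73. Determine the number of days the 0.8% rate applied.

304 days

Let d = days at the first rate; then 365 − d days at the second rate.
£550000 × [0.8%·d + 2.35%·(365−d)] / 365 = £5824.73
Solving gives d = 304, so the new rate took effect on 1 November 2033.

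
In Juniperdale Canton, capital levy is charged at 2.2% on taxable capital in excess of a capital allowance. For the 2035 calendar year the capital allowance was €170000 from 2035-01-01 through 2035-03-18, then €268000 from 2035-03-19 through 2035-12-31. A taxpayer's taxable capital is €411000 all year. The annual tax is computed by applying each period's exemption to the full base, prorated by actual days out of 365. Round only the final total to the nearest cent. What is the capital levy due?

€3600.83

2035-01-01 to 2035-03-18: 77 days, exemption €170000 → (€411000 − €170000) × 2.2% × 77/365 = €1118.5041
2035-03-19 to 2035-12-31: 288 days, exemption €268000 → (€411000 − €268000) × 2.2% × 288/365 = €2482.3233
Total = €3600.8274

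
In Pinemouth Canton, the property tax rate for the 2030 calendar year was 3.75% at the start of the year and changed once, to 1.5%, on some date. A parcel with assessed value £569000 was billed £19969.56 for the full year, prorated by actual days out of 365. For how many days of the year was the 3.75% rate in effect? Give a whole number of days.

326 days

Let d = days at the first rate; then 365 − d days at the second rate.
£569000 × [3.75%·d + 1.5%·(365−d)] / 365 = £19969.56
Solving gives d = 326, so the new rate took effect on 23 November 2030.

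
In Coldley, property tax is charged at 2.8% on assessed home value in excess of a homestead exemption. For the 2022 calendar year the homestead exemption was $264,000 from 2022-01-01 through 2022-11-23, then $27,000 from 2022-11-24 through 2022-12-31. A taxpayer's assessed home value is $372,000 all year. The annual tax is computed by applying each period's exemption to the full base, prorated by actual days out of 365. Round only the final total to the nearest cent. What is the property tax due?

2022-01-01 to 2022-11-23: 327 days, exemption $264,000 → ($372,000 − $264,000) × 2.8% × 327/365 = $2,709.1726
2022-11-24 to 2022-12-31: 38 days, exemption $27,000 → ($372,000 − $27,000) × 2.8% × 38/365 = $1,005.6986
Total = $3,714.8712

$3,714.87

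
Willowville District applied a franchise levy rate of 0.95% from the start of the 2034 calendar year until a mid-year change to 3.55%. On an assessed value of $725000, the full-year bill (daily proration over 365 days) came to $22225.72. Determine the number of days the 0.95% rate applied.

68 days

Let d = days at the first rate; then 365 − d days at the second rate.
$725000 × [0.95%·d + 3.55%·(365−d)] / 365 = $22225.72
Solving gives d = 68, so the new rate took effect on 10 Mar 2034.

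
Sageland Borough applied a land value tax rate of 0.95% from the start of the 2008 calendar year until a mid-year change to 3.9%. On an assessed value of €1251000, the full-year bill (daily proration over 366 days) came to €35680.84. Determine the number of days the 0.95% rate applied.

130 days

Let d = days at the first rate; then 366 − d days at the second rate.
€1251000 × [0.95%·d + 3.9%·(366−d)] / 366 = €35680.84
Solving gives d = 130, so the new rate took effect on 10 May 2008.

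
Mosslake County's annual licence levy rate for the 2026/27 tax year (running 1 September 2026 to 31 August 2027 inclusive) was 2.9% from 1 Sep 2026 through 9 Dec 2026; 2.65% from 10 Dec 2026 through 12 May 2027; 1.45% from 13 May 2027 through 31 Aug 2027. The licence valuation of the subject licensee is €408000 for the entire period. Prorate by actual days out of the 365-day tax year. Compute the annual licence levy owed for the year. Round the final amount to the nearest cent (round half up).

1 Sep – 9 Dec 2026: 100 days at 2.9% → €408000 × 2.9% × 100/365 = €3241.6438
10 Dec 2026 – 12 May 2027: 154 days at 2.65% → €408000 × 2.65% × 154/365 = €4561.7753
13 May – 31 Aug 2027: 111 days at 1.45% → €408000 × 1.45% × 111/365 = €1799.1123
Total = €9602.5315

€9602.53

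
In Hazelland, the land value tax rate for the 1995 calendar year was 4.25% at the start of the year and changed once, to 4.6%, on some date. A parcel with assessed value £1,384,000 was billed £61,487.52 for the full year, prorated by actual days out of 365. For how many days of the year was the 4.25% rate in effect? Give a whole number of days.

164 days

Let d = days at the first rate; then 365 − d days at the second rate.
£1,384,000 × [4.25%·d + 4.6%·(365−d)] / 365 = £61,487.52
Solving gives d = 164, so the new rate took effect on June 14, 1995.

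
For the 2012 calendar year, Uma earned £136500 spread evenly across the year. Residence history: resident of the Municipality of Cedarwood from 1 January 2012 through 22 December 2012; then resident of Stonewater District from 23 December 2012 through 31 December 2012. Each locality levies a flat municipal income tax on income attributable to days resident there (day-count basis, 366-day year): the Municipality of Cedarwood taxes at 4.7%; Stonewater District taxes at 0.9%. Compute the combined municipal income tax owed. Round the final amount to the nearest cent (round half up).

The Municipality of Cedarwood, 1 January – 22 December 2012: 357 days → £136500 × 4.7% × 357/366 = £6257.7418
Stonewater District, 23 December – 31 December 2012: 9 days → £136500 × 0.9% × 9/366 = £30.2090
Total = £6287.9508

£6287.95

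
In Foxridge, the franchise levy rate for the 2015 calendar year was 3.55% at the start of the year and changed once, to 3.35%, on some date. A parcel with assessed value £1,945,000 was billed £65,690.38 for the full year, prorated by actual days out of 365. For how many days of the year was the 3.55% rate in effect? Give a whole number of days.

Let d = days at the first rate; then 365 − d days at the second rate.
£1,945,000 × [3.55%·d + 3.35%·(365−d)] / 365 = £65,690.38
Solving gives d = 50, so the new rate took effect on 20 February 2015.

50 days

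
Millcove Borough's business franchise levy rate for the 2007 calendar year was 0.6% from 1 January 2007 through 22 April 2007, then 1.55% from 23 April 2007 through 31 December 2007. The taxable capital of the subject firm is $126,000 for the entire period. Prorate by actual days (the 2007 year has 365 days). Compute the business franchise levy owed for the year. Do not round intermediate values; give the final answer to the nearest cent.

1 January – 22 April 2007: 112 days at 0.6% → $126,000 × 0.6% × 112/365 = $231.9781
23 April – 31 December 2007: 253 days at 1.55% → $126,000 × 1.55% × 253/365 = $1,353.7233
Total = $1,585.7014

$1,585.70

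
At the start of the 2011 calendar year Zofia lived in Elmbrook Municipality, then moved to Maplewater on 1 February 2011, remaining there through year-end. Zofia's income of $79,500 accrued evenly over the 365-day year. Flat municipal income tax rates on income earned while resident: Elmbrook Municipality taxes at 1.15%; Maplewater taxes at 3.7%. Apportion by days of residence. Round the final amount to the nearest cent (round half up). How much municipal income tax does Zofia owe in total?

$2,769.32

Elmbrook Municipality, 1 January – 31 January 2011: 31 days → $79,500 × 1.15% × 31/365 = $77.6486
Maplewater, 1 February – 31 December 2011: 334 days → $79,500 × 3.7% × 334/365 = $2,691.6740
Total = $2,769.3226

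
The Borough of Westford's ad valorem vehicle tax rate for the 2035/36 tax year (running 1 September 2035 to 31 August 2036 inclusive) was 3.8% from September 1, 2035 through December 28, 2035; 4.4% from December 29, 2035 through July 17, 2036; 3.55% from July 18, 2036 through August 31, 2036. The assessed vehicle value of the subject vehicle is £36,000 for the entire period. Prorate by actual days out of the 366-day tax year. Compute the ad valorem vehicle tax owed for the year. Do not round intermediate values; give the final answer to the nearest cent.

£1,476.15

September 1 – December 28, 2035: 119 days at 3.8% → £36,000 × 3.8% × 119/366 = £444.7869
December 29, 2035 – July 17, 2036: 202 days at 4.4% → £36,000 × 4.4% × 202/366 = £874.2295
July 18 – August 31, 2036: 45 days at 3.55% → £36,000 × 3.55% × 45/366 = £157.1311
Total = £1,476.1475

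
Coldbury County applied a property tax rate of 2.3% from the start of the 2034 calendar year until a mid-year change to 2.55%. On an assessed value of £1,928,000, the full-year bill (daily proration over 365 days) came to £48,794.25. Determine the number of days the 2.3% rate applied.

28 days

Let d = days at the first rate; then 365 − d days at the second rate.
£1,928,000 × [2.3%·d + 2.55%·(365−d)] / 365 = £48,794.25
Solving gives d = 28, so the new rate took effect on 29 January 2034.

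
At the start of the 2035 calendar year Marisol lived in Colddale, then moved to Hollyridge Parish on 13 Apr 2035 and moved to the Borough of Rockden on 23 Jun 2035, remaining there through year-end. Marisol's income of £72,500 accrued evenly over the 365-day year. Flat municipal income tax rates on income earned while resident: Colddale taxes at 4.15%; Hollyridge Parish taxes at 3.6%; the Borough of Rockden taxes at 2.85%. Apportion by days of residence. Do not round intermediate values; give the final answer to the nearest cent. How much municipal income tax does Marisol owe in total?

Colddale, 1 Jan – 12 Apr 2035: 102 days → £72,500 × 4.15% × 102/365 = £840.8014
Hollyridge Parish, 13 Apr – 22 Jun 2035: 71 days → £72,500 × 3.6% × 71/365 = £507.6986
The Borough of Rockden, 23 Jun – 31 Dec 2035: 192 days → £72,500 × 2.85% × 192/365 = £1,086.9041
Total = £2,435.4041

£2,435.40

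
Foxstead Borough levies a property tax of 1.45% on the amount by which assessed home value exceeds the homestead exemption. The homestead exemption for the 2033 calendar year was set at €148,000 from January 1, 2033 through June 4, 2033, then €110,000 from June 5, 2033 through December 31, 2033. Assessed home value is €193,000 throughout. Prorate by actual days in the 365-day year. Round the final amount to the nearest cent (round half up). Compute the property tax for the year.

January 1 – June 4, 2033: 155 days, exemption €148,000 → (€193,000 − €148,000) × 1.45% × 155/365 = €277.0890
June 5 – December 31, 2033: 210 days, exemption €110,000 → (€193,000 − €110,000) × 1.45% × 210/365 = €692.4247
Total = €969.5137

€969.51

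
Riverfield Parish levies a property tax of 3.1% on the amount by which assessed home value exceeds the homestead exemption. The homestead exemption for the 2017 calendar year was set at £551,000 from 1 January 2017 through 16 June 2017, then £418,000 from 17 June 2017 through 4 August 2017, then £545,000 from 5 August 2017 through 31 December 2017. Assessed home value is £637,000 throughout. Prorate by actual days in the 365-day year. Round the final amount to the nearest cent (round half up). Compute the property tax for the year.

1 January – 16 June 2017: 167 days, exemption £551,000 → (£637,000 − £551,000) × 3.1% × 167/365 = £1,219.7863
17 June – 4 August 2017: 49 days, exemption £418,000 → (£637,000 − £418,000) × 3.1% × 49/365 = £911.4000
5 August – 31 December 2017: 149 days, exemption £545,000 → (£637,000 − £545,000) × 3.1% × 149/365 = £1,164.2411
Total = £3,295.4274

£3,295.43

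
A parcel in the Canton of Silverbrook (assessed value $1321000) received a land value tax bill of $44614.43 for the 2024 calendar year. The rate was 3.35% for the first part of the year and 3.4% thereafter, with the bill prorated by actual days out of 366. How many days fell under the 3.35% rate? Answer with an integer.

Let d = days at the first rate; then 366 − d days at the second rate.
$1321000 × [3.35%·d + 3.4%·(366−d)] / 366 = $44614.43
Solving gives d = 166, so the new rate took effect on 15 June 2024.

166 days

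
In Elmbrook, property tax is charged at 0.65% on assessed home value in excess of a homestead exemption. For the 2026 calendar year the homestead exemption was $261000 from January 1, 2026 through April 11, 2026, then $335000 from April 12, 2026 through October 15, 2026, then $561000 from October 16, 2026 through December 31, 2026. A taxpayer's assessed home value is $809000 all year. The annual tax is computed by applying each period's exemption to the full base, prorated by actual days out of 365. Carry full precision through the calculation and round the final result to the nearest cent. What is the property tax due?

January 1 – April 11, 2026: 101 days, exemption $261000 → ($809000 − $261000) × 0.65% × 101/365 = $985.6493
April 12 – October 15, 2026: 187 days, exemption $335000 → ($809000 − $335000) × 0.65% × 187/365 = $1578.4849
October 16 – December 31, 2026: 77 days, exemption $561000 → ($809000 − $561000) × 0.65% × 77/365 = $340.0658
Total = $2904.2000

$2904.20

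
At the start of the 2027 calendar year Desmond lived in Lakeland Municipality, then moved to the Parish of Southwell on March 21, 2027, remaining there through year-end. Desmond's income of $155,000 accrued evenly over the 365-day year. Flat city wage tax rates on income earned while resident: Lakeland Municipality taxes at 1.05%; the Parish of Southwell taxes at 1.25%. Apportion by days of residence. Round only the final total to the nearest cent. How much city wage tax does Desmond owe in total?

$1,870.40

Lakeland Municipality, January 1 – March 20, 2027: 79 days → $155,000 × 1.05% × 79/365 = $352.2534
The Parish of Southwell, March 21 – December 31, 2027: 286 days → $155,000 × 1.25% × 286/365 = $1,518.1507
Total = $1,870.4041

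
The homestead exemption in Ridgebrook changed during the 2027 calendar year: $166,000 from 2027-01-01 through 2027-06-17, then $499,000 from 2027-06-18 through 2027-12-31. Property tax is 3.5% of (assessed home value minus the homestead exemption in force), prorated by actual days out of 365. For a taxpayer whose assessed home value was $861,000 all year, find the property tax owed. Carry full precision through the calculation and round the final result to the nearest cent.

$18,034.49

2027-01-01 to 2027-06-17: 168 days, exemption $166,000 → ($861,000 − $166,000) × 3.5% × 168/365 = $11,196.1644
2027-06-18 to 2027-12-31: 197 days, exemption $499,000 → ($861,000 − $499,000) × 3.5% × 197/365 = $6,838.3288
Total = $18,034.4932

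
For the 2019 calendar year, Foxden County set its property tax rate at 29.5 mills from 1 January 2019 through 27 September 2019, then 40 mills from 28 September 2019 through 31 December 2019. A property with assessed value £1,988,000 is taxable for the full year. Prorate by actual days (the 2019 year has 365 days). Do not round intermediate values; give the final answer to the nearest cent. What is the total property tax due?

1 January – 27 September 2019: 270 days at 29.5 mills → £1,988,000 × 2.95% × 270/365 = £43,381.9726
28 September – 31 December 2019: 95 days at 40 mills → £1,988,000 × 4% × 95/365 = £20,696.9863
Total = £64,078.9589

£64,078.96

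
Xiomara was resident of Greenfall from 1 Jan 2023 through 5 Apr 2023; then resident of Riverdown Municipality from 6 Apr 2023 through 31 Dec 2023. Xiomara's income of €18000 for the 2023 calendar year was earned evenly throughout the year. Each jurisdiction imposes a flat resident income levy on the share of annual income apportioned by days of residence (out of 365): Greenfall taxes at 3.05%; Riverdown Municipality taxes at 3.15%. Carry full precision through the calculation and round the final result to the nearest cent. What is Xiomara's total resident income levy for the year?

Greenfall, 1 Jan – 5 Apr 2023: 95 days → €18000 × 3.05% × 95/365 = €142.8904
Riverdown Municipality, 6 Apr – 31 Dec 2023: 270 days → €18000 × 3.15% × 270/365 = €419.4247
Total = €562.3151

€562.32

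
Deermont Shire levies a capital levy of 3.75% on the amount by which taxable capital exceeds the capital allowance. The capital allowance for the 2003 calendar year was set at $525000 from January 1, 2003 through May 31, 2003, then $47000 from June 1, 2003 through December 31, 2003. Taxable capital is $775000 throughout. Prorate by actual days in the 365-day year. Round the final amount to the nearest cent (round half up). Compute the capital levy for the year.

$19884.45

January 1 – May 31, 2003: 151 days, exemption $525000 → ($775000 − $525000) × 3.75% × 151/365 = $3878.4247
June 1 – December 31, 2003: 214 days, exemption $47000 → ($775000 − $47000) × 3.75% × 214/365 = $16006.0274
Total = $19884.4521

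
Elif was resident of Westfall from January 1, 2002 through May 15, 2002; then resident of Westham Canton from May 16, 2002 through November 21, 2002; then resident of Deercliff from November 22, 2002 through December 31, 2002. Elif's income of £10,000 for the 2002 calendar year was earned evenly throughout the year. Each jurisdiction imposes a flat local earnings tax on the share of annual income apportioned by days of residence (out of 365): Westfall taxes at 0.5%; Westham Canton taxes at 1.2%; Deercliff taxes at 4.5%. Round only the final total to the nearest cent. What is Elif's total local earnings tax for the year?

Westfall, January 1 – May 15, 2002: 135 days → £10,000 × 0.5% × 135/365 = £18.4932
Westham Canton, May 16 – November 21, 2002: 190 days → £10,000 × 1.2% × 190/365 = £62.4658
Deercliff, November 22 – December 31, 2002: 40 days → £10,000 × 4.5% × 40/365 = £49.3151
Total = £130.2740

£130.27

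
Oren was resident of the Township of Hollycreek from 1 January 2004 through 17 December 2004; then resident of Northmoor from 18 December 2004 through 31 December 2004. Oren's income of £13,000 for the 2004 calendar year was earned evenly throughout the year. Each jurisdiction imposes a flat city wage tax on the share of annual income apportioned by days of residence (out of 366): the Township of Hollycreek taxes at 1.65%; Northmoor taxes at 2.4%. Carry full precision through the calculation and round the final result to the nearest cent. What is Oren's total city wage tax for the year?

£218.23

The Township of Hollycreek, 1 January – 17 December 2004: 352 days → £13,000 × 1.65% × 352/366 = £206.2951
Northmoor, 18 December – 31 December 2004: 14 days → £13,000 × 2.4% × 14/366 = £11.9344
Total = £218.2295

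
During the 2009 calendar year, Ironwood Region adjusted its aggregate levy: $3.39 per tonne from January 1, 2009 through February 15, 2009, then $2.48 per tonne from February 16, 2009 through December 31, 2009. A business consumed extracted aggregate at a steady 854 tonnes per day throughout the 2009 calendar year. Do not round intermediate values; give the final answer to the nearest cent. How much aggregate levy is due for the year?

January 1 – February 15, 2009: 46 days × 854 tonnes/day = 39,284 tonnes at $3.39/tonne → $133,172.76
February 16 – December 31, 2009: 319 days × 854 tonnes/day = 272,426 tonnes at $2.48/tonne → $675,616.48

$808,789.24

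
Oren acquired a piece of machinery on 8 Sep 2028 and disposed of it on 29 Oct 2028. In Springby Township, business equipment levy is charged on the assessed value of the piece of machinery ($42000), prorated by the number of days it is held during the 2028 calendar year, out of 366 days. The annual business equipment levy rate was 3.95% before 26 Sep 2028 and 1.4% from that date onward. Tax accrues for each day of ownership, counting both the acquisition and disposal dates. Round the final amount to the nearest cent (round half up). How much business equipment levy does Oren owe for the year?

$136.21

8 Sep – 25 Sep 2028: 18 days at 3.95% → $42000 × 3.95% × 18/366 = $81.5902
26 Sep – 29 Oct 2028: 34 days at 1.4% → $42000 × 1.4% × 34/366 = $54.6230
Total = $136.2131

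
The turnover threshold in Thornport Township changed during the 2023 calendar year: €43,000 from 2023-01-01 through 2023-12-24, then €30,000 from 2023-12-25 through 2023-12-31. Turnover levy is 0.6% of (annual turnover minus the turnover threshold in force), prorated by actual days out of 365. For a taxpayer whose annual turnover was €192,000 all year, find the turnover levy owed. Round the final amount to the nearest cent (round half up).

€895.50

2023-01-01 to 2023-12-24: 358 days, exemption €43,000 → (€192,000 − €43,000) × 0.6% × 358/365 = €876.8548
2023-12-25 to 2023-12-31: 7 days, exemption €30,000 → (€192,000 − €30,000) × 0.6% × 7/365 = €18.6411
Total = €895.4959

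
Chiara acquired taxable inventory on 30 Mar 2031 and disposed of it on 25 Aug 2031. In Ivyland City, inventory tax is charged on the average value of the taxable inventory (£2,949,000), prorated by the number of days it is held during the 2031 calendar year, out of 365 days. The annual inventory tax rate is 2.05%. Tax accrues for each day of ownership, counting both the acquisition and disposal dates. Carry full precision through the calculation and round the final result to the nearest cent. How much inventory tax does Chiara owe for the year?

Days held (30 Mar – 25 Aug 2031): 149 out of 365
Tax = £2,949,000 × 2.05% × 149/365 = £24,678.6863

£24,678.69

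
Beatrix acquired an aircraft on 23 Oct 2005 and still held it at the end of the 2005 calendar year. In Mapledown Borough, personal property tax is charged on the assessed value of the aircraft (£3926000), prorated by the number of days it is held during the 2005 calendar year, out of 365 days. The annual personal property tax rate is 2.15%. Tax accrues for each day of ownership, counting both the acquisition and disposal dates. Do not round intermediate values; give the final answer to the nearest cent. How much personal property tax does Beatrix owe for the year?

Days held (23 Oct – 31 Dec 2005): 70 out of 365
Tax = £3926000 × 2.15% × 70/365 = £16188.0274

£16188.03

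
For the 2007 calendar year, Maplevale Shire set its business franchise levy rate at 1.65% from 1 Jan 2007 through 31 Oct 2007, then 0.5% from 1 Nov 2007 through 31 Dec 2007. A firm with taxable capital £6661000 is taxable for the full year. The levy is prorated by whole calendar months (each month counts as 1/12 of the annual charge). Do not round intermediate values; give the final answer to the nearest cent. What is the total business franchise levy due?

£97139.58

1 Jan – 31 Oct 2007: 10 months at 1.65% → £6661000 × 1.65% × 10/12 = £91588.7500
1 Nov – 31 Dec 2007: 2 months at 0.5% → £6661000 × 0.5% × 2/12 = £5550.8333
Total = £97139.5833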